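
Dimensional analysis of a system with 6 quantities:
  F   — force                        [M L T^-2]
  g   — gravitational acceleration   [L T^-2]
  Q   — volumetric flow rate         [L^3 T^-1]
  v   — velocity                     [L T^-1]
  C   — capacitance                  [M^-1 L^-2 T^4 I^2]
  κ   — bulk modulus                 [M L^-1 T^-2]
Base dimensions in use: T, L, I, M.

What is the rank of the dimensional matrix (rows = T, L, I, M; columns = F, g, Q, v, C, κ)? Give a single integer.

4

Exponent matrix [T,L,I,M] × [F,g,Q,v,C,κ]:
  T: [-2 -2 -1 -1  4 -2]
  L: [ 1  1  3  1 -2 -1]
  I: [ 0  0  0  0  2  0]
  M: [ 1  0  0  0 -1  1]
Row reduction gives pivot columns F,g,Q,C; rank = 4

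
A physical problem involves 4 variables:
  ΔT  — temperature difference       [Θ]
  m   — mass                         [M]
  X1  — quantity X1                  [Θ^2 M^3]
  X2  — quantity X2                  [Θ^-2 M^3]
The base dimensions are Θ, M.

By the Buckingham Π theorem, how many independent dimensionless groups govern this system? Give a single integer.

2

Exponent matrix [Θ,M] × [ΔT,m,X1,X2]:
  Θ: [ 1  0  2 -2]
  M: [ 0  1  3  3]
Echelon form has 2 nonzero rows (pivots: ΔT,m)
n=4, r=2 ⇒ 2 dimensionless groups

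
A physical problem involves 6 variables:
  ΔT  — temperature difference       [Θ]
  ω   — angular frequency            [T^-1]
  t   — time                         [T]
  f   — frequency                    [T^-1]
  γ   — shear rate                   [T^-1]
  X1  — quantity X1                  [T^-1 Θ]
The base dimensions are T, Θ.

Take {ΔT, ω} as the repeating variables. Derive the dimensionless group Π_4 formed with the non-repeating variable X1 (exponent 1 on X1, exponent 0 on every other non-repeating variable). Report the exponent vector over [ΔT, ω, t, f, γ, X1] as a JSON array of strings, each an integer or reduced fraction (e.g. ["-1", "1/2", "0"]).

["-1", "-1", "0", "0", "0", "1"]

Exponent matrix [T,Θ] × [ΔT,ω,t,f,γ,X1]:
  T: [ 0 -1  1 -1 -1 -1]
  Θ: [ 1  0  0  0  0  1]
Row reduction gives pivot columns ΔT,ω; rank = 2
Repeat: ΔT,ω; free: t,f,γ,X1
RREF:
  r0: [   1    0    0    0    0    1]
  r1: [   0    1   -1    1    1    1]
Fix exponent of X1 at 1, t at 0, f at 0, γ at 0; solve each RREF row for its pivot's exponent:
  r0: exp(ΔT) + (1)·1 = 0 ⇒ exp(ΔT) = -1
  r1: exp(ω) + (1)·1 = 0 ⇒ exp(ω) = -1
Π_4 = ΔT^-1 · ω^-1 · X1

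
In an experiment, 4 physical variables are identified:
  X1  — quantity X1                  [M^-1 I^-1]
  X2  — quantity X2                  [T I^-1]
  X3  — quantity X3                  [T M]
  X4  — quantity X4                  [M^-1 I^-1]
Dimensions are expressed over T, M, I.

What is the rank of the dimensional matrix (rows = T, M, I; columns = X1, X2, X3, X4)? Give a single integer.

Write exponents as rows T,M,I / cols X1,X2,X3,X4:
  T: [ 0  1  1  0]
  M: [-1  0  1 -1]
  I: [-1 -1  0 -1]
RREF → pivots at {X1,X2} ⇒ r = 2

2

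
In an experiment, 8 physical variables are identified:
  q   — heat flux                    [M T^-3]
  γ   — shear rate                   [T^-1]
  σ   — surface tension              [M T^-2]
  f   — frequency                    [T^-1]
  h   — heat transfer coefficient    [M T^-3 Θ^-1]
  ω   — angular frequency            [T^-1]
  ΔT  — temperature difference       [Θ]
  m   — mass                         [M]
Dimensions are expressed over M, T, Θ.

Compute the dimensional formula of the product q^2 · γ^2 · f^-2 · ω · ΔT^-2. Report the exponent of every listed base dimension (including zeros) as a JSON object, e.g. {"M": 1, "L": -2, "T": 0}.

{"M": 2, "T": -7, "Θ": -2}

Write exponents as rows M,T,Θ / cols q,γ,σ,f,h,ω,ΔT,m:
  M: [ 1  0  1  0  1  0  0  1]
  T: [-3 -1 -2 -1 -3 -1  0  0]
  Θ: [ 0  0  0  0 -1  0  1  0]
  [M]: (2)·1+(2)·0+(-2)·0+(1)·0+(-2)·0 = 2
  [T]: (2)·-3+(2)·-1+(-2)·-1+(1)·-1+(-2)·0 = -7
  [Θ]: (2)·0+(2)·0+(-2)·0+(1)·0+(-2)·1 = -2
⇒ M^2 T^-7 Θ^-2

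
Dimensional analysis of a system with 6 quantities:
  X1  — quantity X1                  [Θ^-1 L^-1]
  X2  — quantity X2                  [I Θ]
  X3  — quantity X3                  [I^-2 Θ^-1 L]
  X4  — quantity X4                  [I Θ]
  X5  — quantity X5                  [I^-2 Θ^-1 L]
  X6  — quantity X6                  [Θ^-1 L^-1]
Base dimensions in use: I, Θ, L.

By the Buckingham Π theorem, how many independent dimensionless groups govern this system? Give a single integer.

4

Dimensional matrix (I×Θ×L by X1×X2×X3×X4×X5×X6):
  I: [ 0  1 -2  1 -2  0]
  Θ: [-1  1 -1  1 -1 -1]
  L: [-1  0  1  0  1 -1]
Echelon form has 2 nonzero rows (pivots: X1,X2)
Π count = n − r = 6 − 2 = 4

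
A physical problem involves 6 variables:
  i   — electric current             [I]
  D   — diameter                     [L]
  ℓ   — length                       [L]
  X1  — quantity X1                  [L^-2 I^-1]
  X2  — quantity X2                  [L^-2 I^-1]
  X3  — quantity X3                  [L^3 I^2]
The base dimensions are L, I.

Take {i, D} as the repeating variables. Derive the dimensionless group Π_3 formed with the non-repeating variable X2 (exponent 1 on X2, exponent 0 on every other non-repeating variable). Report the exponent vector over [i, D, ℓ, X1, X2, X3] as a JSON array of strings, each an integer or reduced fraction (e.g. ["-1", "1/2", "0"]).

["1", "2", "0", "0", "1", "0"]

Dimensional matrix (L×I by i×D×ℓ×X1×X2×X3):
  L: [ 0  1  1 -2 -2  3]
  I: [ 1  0  0 -1 -1  2]
RREF → pivots at {i,D} ⇒ r = 2
Repeat: i,D; free: ℓ,X1,X2,X3
RREF:
  r0: [   1    0    0   -1   -1    2]
  r1: [   0    1    1   -2   -2    3]
Fix exponent of X2 at 1, ℓ at 0, X1 at 0, X3 at 0; solve each RREF row for its pivot's exponent:
  r0: exp(i) + (-1)·1 = 0 ⇒ exp(i) = 1
  r1: exp(D) + (-2)·1 = 0 ⇒ exp(D) = 2
Π_3 = i · D^2 · X2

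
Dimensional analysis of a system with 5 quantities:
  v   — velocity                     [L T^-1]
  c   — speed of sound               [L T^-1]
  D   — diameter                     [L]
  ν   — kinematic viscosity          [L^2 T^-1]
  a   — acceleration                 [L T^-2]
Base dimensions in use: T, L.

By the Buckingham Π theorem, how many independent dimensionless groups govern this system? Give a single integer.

Dimensional matrix (T×L by v×c×D×ν×a):
  T: [-1 -1  0 -1 -2]
  L: [ 1  1  1  2  1]
Echelon form has 2 nonzero rows (pivots: v,D)
Π count = n − r = 5 − 2 = 3

3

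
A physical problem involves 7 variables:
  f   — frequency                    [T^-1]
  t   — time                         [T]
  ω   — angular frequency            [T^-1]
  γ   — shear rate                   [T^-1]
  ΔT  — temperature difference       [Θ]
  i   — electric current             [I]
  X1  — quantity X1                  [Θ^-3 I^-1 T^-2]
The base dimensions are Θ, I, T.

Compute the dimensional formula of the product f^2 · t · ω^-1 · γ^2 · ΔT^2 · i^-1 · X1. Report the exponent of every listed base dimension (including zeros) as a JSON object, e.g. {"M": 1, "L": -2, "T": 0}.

{"Θ": -1, "I": -2, "T": -4}

Write exponents as rows Θ,I,T / cols f,t,ω,γ,ΔT,i,X1:
  Θ: [ 0  0  0  0  1  0 -3]
  I: [ 0  0  0  0  0  1 -1]
  T: [-1  1 -1 -1  0  0 -2]
  [Θ]: (2)·0+(1)·0+(-1)·0+(2)·0+(2)·1+(-1)·0+(1)·-3 = -1
  [I]: (2)·0+(1)·0+(-1)·0+(2)·0+(2)·0+(-1)·1+(1)·-1 = -2
  [T]: (2)·-1+(1)·1+(-1)·-1+(2)·-1+(2)·0+(-1)·0+(1)·-2 = -4
⇒ Θ^-1 I^-2 T^-4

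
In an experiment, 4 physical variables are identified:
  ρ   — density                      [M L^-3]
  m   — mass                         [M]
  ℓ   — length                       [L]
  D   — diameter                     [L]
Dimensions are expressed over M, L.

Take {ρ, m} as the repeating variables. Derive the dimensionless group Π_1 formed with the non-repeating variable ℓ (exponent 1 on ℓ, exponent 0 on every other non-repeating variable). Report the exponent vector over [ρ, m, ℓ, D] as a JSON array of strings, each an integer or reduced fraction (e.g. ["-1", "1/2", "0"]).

["1/3", "-1/3", "1", "0"]

Dimensional matrix (M×L by ρ×m×ℓ×D):
  M: [ 1  1  0  0]
  L: [-3  0  1  1]
RREF → pivots at {ρ,m} ⇒ r = 2
Pivot set = {ρ,m}, free = {ℓ,D}
RREF:
  r0: [   1    0 -1/3 -1/3]
  r1: [   0    1  1/3  1/3]
Fix exponent of ℓ at 1, D at 0; solve each RREF row for its pivot's exponent:
  r0: exp(ρ) + (-1/3)·1 = 0 ⇒ exp(ρ) = 1/3
  r1: exp(m) + (1/3)·1 = 0 ⇒ exp(m) = -1/3
Π_1 = ρ^(1/3) · m^(-1/3) · ℓ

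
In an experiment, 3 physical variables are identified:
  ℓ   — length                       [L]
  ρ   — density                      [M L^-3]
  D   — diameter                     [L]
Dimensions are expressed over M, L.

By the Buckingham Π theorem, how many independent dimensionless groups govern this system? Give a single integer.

1

Exponent matrix [M,L] × [ℓ,ρ,D]:
  M: [ 0  1  0]
  L: [ 1 -3  1]
Echelon form has 2 nonzero rows (pivots: ℓ,ρ)
3 vars − rank 2 = 1 Π group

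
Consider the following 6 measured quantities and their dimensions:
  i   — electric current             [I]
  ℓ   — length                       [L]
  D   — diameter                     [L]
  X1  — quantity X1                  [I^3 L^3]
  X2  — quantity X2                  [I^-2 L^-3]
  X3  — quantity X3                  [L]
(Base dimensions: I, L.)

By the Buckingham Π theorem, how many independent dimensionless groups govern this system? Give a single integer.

Write exponents as rows I,L / cols i,ℓ,D,X1,X2,X3:
  I: [ 1  0  0  3 -2  0]
  L: [ 0  1  1  3 -3  1]
Echelon form has 2 nonzero rows (pivots: i,ℓ)
6 vars − rank 2 = 4 Π groups

4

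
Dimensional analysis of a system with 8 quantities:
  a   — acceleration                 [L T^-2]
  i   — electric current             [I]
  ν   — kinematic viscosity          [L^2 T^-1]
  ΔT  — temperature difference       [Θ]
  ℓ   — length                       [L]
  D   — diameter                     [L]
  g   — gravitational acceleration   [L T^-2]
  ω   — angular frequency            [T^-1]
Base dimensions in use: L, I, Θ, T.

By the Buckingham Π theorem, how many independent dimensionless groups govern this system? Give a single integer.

4

Exponent matrix [L,I,Θ,T] × [a,i,ν,ΔT,ℓ,D,g,ω]:
  L: [ 1  0  2  0  1  1  1  0]
  I: [ 0  1  0  0  0  0  0  0]
  Θ: [ 0  0  0  1  0  0  0  0]
  T: [-2  0 -1  0  0  0 -2 -1]
RREF → pivots at {a,i,ν,ΔT} ⇒ r = 4
8 vars − rank 4 = 4 Π groups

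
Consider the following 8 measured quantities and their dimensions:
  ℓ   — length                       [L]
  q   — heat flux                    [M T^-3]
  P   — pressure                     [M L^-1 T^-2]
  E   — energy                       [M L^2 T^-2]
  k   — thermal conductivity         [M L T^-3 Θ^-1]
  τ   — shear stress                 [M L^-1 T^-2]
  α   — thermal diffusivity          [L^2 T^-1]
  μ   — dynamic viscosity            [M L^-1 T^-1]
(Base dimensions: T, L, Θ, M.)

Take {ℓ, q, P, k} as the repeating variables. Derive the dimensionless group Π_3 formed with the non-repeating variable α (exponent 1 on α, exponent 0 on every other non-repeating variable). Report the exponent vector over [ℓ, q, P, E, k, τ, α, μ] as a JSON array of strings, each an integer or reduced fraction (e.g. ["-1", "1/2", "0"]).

["-1", "-1", "1", "0", "0", "0", "1", "0"]

Write exponents as rows T,L,Θ,M / cols ℓ,q,P,E,k,τ,α,μ:
  T: [ 0 -3 -2 -2 -3 -2 -1 -1]
  L: [ 1  0 -1  2  1 -1  2 -1]
  Θ: [ 0  0  0  0 -1  0  0  0]
  M: [ 0  1  1  1  1  1  0  1]
Row reduction gives pivot columns ℓ,q,P,k; rank = 4
Pivot set = {ℓ,q,P,k}, free = {E,τ,α,μ}
RREF:
  r0: [   1    0    0    3    0    0    1    1]
  r1: [   0    1    0    0    0    0    1   -1]
  r2: [   0    0    1    1    0    1   -1    2]
  r3: [   0    0    0    0    1    0    0    0]
Fix exponent of α at 1, E at 0, τ at 0, μ at 0; solve each RREF row for its pivot's exponent:
  r0: exp(ℓ) + (1)·1 = 0 ⇒ exp(ℓ) = -1
  r1: exp(q) + (1)·1 = 0 ⇒ exp(q) = -1
  r2: exp(P) + (-1)·1 = 0 ⇒ exp(P) = 1
  r3: exp(k) + (0)·1 = 0 ⇒ exp(k) = 0
Π_3 = ℓ^-1 · q^-1 · P · α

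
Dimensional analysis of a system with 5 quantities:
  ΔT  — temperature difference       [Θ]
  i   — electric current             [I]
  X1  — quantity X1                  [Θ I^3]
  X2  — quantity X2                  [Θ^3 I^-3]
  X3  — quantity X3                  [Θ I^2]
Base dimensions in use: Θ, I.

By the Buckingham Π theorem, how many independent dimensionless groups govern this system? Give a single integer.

Exponent matrix [Θ,I] × [ΔT,i,X1,X2,X3]:
  Θ: [ 1  0  1  3  1]
  I: [ 0  1  3 -3  2]
RREF → pivots at {ΔT,i} ⇒ r = 2
5 vars − rank 2 = 3 Π groups

3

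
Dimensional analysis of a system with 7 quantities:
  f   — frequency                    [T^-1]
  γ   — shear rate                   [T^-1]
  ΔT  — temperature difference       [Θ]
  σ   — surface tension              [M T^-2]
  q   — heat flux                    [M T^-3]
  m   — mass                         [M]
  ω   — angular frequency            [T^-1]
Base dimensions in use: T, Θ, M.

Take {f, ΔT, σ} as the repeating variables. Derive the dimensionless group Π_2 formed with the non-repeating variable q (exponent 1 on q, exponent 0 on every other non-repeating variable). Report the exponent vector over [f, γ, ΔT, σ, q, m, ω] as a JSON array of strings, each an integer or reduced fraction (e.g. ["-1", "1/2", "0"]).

["-1", "0", "0", "-1", "1", "0", "0"]

Write exponents as rows T,Θ,M / cols f,γ,ΔT,σ,q,m,ω:
  T: [-1 -1  0 -2 -3  0 -1]
  Θ: [ 0  0  1  0  0  0  0]
  M: [ 0  0  0  1  1  1  0]
Echelon form has 3 nonzero rows (pivots: f,ΔT,σ)
Pivot set = {f,ΔT,σ}, free = {γ,q,m,ω}
RREF:
  r0: [   1    1    0    0    1   -2    1]
  r1: [   0    0    1    0    0    0    0]
  r2: [   0    0    0    1    1    1    0]
Fix exponent of q at 1, γ at 0, m at 0, ω at 0; solve each RREF row for its pivot's exponent:
  r0: exp(f) + (1)·1 = 0 ⇒ exp(f) = -1
  r1: exp(ΔT) + (0)·1 = 0 ⇒ exp(ΔT) = 0
  r2: exp(σ) + (1)·1 = 0 ⇒ exp(σ) = -1
Π_2 = f^-1 · σ^-1 · q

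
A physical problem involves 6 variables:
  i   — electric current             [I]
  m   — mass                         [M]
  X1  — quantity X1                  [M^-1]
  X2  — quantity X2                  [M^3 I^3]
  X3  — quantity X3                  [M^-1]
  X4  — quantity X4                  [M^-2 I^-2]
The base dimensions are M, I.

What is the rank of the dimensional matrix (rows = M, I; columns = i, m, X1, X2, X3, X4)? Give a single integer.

2

Write exponents as rows M,I / cols i,m,X1,X2,X3,X4:
  M: [ 0  1 -1  3 -1 -2]
  I: [ 1  0  0  3  0 -2]
Echelon form has 2 nonzero rows (pivots: i,m)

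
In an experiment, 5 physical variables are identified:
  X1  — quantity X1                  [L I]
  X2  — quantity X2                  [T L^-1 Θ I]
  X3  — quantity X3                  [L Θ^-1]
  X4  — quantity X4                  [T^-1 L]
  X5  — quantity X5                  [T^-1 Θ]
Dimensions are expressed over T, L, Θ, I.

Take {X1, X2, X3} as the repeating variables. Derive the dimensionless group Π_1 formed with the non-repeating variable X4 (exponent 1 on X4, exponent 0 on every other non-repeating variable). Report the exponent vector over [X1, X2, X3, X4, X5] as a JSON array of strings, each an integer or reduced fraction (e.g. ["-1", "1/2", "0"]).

Dimensional matrix (T×L×Θ×I by X1×X2×X3×X4×X5):
  T: [ 0  1  0 -1 -1]
  L: [ 1 -1  1  1  0]
  Θ: [ 0  1 -1  0  1]
  I: [ 1  1  0  0  0]
Row reduction gives pivot columns X1,X2,X3; rank = 3
Repeat: X1,X2,X3; free: X4,X5
RREF:
  r0: [   1    0    0    1    1]
  r1: [   0    1    0   -1   -1]
  r2: [   0    0    1   -1   -2]
  r3: [   0    0    0    0    0]
Fix exponent of X4 at 1, X5 at 0; solve each RREF row for its pivot's exponent:
  r0: exp(X1) + (1)·1 = 0 ⇒ exp(X1) = -1
  r1: exp(X2) + (-1)·1 = 0 ⇒ exp(X2) = 1
  r2: exp(X3) + (-1)·1 = 0 ⇒ exp(X3) = 1
Π_1 = X1^-1 · X2 · X3 · X4

["-1", "1", "1", "1", "0"]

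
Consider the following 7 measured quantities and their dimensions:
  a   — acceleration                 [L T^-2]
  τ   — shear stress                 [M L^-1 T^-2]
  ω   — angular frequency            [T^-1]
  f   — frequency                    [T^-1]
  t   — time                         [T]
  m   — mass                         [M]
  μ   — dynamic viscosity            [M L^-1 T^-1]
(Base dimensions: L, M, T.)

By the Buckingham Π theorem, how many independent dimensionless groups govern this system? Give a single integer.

4

Exponent matrix [L,M,T] × [a,τ,ω,f,t,m,μ]:
  L: [ 1 -1  0  0  0  0 -1]
  M: [ 0  1  0  0  0  1  1]
  T: [-2 -2 -1 -1  1  0 -1]
RREF → pivots at {a,τ,ω} ⇒ r = 3
Π count = n − r = 7 − 3 = 4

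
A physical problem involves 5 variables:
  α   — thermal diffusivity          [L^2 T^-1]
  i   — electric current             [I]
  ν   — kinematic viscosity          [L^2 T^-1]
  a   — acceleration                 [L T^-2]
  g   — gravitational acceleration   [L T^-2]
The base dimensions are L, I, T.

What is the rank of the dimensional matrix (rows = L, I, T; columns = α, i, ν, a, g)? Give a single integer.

3

Dimensional matrix (L×I×T by α×i×ν×a×g):
  L: [ 2  0  2  1  1]
  I: [ 0  1  0  0  0]
  T: [-1  0 -1 -2 -2]
RREF → pivots at {α,i,a} ⇒ r = 3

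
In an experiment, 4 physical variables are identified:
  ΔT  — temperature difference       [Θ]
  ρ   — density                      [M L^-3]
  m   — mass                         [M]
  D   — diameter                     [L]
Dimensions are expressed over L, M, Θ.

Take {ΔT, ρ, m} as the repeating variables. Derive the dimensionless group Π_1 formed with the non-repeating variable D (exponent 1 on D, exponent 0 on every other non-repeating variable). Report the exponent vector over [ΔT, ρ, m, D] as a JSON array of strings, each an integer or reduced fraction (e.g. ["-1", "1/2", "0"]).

["0", "1/3", "-1/3", "1"]

Exponent matrix [L,M,Θ] × [ΔT,ρ,m,D]:
  L: [ 0 -3  0  1]
  M: [ 0  1  1  0]
  Θ: [ 1  0  0  0]
Row reduction gives pivot columns ΔT,ρ,m; rank = 3
Pivot set = {ΔT,ρ,m}, free = {D}
RREF:
  r0: [   1    0    0    0]
  r1: [   0    1    0 -1/3]
  r2: [   0    0    1  1/3]
Fix exponent of D at 1; solve each RREF row for its pivot's exponent:
  r0: exp(ΔT) + (0)·1 = 0 ⇒ exp(ΔT) = 0
  r1: exp(ρ) + (-1/3)·1 = 0 ⇒ exp(ρ) = 1/3
  r2: exp(m) + (1/3)·1 = 0 ⇒ exp(m) = -1/3
Π_1 = ρ^(1/3) · m^(-1/3) · D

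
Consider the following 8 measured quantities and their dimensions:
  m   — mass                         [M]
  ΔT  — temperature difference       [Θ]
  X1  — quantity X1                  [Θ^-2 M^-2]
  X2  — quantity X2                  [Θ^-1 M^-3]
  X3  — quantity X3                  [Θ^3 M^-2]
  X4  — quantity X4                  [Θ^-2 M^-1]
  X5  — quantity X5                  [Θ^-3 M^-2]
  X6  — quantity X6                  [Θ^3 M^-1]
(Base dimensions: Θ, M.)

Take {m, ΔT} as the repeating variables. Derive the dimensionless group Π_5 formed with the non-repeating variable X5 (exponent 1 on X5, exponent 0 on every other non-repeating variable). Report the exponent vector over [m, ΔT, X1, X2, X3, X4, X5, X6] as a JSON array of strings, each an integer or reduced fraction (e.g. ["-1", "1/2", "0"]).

["2", "3", "0", "0", "0", "0", "1", "0"]

Write exponents as rows Θ,M / cols m,ΔT,X1,X2,X3,X4,X5,X6:
  Θ: [ 0  1 -2 -1  3 -2 -3  3]
  M: [ 1  0 -2 -3 -2 -1 -2 -1]
Echelon form has 2 nonzero rows (pivots: m,ΔT)
Pivot set = {m,ΔT}, free = {X1,X2,X3,X4,X5,X6}
RREF:
  r0: [   1    0   -2   -3   -2   -1   -2   -1]
  r1: [   0    1   -2   -1    3   -2   -3    3]
Fix exponent of X5 at 1, X1 at 0, X2 at 0, X3 at 0, X4 at 0, X6 at 0; solve each RREF row for its pivot's exponent:
  r0: exp(m) + (-2)·1 = 0 ⇒ exp(m) = 2
  r1: exp(ΔT) + (-3)·1 = 0 ⇒ exp(ΔT) = 3
Π_5 = m^2 · ΔT^3 · X5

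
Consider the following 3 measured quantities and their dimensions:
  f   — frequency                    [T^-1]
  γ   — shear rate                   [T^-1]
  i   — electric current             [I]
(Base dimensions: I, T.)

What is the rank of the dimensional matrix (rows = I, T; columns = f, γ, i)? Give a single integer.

2

Write exponents as rows I,T / cols f,γ,i:
  I: [ 0  0  1]
  T: [-1 -1  0]
Row reduction gives pivot columns f,i; rank = 2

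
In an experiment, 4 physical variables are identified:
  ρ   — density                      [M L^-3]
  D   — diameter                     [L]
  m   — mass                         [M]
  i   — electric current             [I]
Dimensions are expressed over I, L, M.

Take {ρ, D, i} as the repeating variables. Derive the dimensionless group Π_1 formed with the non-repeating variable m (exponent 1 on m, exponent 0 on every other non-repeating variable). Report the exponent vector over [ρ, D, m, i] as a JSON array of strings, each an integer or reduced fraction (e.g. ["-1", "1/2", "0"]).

["-1", "-3", "1", "0"]

Exponent matrix [I,L,M] × [ρ,D,m,i]:
  I: [ 0  0  0  1]
  L: [-3  1  0  0]
  M: [ 1  0  1  0]
Echelon form has 3 nonzero rows (pivots: ρ,D,i)
Repeat: ρ,D,i; free: m
RREF:
  r0: [   1    0    1    0]
  r1: [   0    1    3    0]
  r2: [   0    0    0    1]
Fix exponent of m at 1; solve each RREF row for its pivot's exponent:
  r0: exp(ρ) + (1)·1 = 0 ⇒ exp(ρ) = -1
  r1: exp(D) + (3)·1 = 0 ⇒ exp(D) = -3
  r2: exp(i) + (0)·1 = 0 ⇒ exp(i) = 0
Π_1 = ρ^-1 · D^-3 · m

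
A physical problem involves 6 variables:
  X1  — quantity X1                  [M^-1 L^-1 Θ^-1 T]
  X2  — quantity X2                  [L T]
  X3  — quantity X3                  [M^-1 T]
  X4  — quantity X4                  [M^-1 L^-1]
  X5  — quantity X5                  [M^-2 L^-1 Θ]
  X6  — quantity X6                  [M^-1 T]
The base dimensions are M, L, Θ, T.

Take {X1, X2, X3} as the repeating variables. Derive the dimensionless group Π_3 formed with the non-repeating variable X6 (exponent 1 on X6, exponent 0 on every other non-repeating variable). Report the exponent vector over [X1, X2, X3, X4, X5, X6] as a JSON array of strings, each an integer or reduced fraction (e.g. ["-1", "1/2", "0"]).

Dimensional matrix (M×L×Θ×T by X1×X2×X3×X4×X5×X6):
  M: [-1  0 -1 -1 -2 -1]
  L: [-1  1  0 -1 -1  0]
  Θ: [-1  0  0  0  1  0]
  T: [ 1  1  1  0  0  1]
Echelon form has 3 nonzero rows (pivots: X1,X2,X3)
Pivot set = {X1,X2,X3}, free = {X4,X5,X6}
RREF:
  r0: [   1    0    0    0   -1    0]
  r1: [   0    1    0   -1   -2    0]
  r2: [   0    0    1    1    3    1]
  r3: [   0    0    0    0    0    0]
Fix exponent of X6 at 1, X4 at 0, X5 at 0; solve each RREF row for its pivot's exponent:
  r0: exp(X1) + (0)·1 = 0 ⇒ exp(X1) = 0
  r1: exp(X2) + (0)·1 = 0 ⇒ exp(X2) = 0
  r2: exp(X3) + (1)·1 = 0 ⇒ exp(X3) = -1
Π_3 = X3^-1 · X6

["0", "0", "-1", "0", "0", "1"]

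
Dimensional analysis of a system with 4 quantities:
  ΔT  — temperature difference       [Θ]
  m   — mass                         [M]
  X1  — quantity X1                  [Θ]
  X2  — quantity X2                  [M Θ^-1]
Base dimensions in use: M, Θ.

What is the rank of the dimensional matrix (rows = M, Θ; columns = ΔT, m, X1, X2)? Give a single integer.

2

Exponent matrix [M,Θ] × [ΔT,m,X1,X2]:
  M: [ 0  1  0  1]
  Θ: [ 1  0  1 -1]
Echelon form has 2 nonzero rows (pivots: ΔT,m)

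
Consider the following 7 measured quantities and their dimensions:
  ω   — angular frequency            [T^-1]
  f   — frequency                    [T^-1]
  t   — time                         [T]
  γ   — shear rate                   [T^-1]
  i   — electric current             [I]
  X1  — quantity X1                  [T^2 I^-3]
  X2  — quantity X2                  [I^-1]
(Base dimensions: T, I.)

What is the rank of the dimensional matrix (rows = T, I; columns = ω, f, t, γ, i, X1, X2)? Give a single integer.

2

Dimensional matrix (T×I by ω×f×t×γ×i×X1×X2):
  T: [-1 -1  1 -1  0  2  0]
  I: [ 0  0  0  0  1 -3 -1]
Row reduction gives pivot columns ω,i; rank = 2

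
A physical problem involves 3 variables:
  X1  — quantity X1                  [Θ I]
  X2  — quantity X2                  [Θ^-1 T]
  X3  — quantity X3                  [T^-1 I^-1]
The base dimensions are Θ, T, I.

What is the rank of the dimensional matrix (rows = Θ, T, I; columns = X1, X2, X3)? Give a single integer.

Write exponents as rows Θ,T,I / cols X1,X2,X3:
  Θ: [ 1 -1  0]
  T: [ 0  1 -1]
  I: [ 1  0 -1]
RREF → pivots at {X1,X2} ⇒ r = 2

2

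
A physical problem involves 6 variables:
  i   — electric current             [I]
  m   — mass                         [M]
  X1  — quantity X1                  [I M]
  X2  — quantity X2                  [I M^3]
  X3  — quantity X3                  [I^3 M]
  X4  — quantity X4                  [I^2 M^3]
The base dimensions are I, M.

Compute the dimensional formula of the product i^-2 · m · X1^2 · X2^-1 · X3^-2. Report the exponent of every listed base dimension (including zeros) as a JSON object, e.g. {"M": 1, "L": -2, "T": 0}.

{"I": -7, "M": -2}

Exponent matrix [I,M] × [i,m,X1,X2,X3,X4]:
  I: [ 1  0  1  1  3  2]
  M: [ 0  1  1  3  1  3]
  [I]: (-2)·1+(1)·0+(2)·1+(-1)·1+(-2)·3 = -7
  [M]: (-2)·0+(1)·1+(2)·1+(-1)·3+(-2)·1 = -2
⇒ I^-7 M^-2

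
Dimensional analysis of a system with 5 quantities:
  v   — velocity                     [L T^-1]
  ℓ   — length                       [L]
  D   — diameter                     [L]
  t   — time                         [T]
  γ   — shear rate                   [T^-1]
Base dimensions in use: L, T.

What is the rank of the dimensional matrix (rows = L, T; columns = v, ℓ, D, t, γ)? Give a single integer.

2

Exponent matrix [L,T] × [v,ℓ,D,t,γ]:
  L: [ 1  1  1  0  0]
  T: [-1  0  0  1 -1]
RREF → pivots at {v,ℓ} ⇒ r = 2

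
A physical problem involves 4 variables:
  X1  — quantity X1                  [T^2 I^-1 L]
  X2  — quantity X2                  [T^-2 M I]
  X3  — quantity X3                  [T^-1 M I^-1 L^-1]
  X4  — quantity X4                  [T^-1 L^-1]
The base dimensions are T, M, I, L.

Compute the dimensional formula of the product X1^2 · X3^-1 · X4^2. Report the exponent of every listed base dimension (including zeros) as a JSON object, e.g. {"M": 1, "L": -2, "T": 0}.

Exponent matrix [T,M,I,L] × [X1,X2,X3,X4]:
  T: [ 2 -2 -1 -1]
  M: [ 0  1  1  0]
  I: [-1  1 -1  0]
  L: [ 1  0 -1 -1]
  [T]: (2)·2+(-1)·-1+(2)·-1 = 3
  [M]: (2)·0+(-1)·1+(2)·0 = -1
  [I]: (2)·-1+(-1)·-1+(2)·0 = -1
  [L]: (2)·1+(-1)·-1+(2)·-1 = 1
⇒ T^3 M^-1 I^-1 L

{"T": 3, "M": -1, "I": -1, "L": 1}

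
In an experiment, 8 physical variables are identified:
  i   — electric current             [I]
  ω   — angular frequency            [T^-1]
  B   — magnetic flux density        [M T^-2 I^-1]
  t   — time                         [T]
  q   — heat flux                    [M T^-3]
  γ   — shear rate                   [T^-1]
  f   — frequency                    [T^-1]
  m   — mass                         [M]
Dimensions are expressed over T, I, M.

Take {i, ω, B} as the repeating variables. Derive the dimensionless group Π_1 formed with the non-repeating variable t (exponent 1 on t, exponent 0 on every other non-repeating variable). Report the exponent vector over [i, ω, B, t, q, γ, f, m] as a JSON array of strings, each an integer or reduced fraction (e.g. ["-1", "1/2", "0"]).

Write exponents as rows T,I,M / cols i,ω,B,t,q,γ,f,m:
  T: [ 0 -1 -2  1 -3 -1 -1  0]
  I: [ 1  0 -1  0  0  0  0  0]
  M: [ 0  0  1  0  1  0  0  1]
Echelon form has 3 nonzero rows (pivots: i,ω,B)
Repeat: i,ω,B; free: t,q,γ,f,m
RREF:
  r0: [   1    0    0    0    1    0    0    1]
  r1: [   0    1    0   -1    1    1    1   -2]
  r2: [   0    0    1    0    1    0    0    1]
Fix exponent of t at 1, q at 0, γ at 0, f at 0, m at 0; solve each RREF row for its pivot's exponent:
  r0: exp(i) + (0)·1 = 0 ⇒ exp(i) = 0
  r1: exp(ω) + (-1)·1 = 0 ⇒ exp(ω) = 1
  r2: exp(B) + (0)·1 = 0 ⇒ exp(B) = 0
Π_1 = ω · t

["0", "1", "0", "1", "0", "0", "0", "0"]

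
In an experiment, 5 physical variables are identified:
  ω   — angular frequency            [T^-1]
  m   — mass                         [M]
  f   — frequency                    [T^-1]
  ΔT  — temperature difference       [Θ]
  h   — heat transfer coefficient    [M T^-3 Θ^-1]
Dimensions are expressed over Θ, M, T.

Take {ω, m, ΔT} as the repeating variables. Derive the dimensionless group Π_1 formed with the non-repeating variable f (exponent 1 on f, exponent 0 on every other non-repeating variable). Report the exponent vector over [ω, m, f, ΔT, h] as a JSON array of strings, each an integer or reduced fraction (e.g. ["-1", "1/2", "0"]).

["-1", "0", "1", "0", "0"]

Exponent matrix [Θ,M,T] × [ω,m,f,ΔT,h]:
  Θ: [ 0  0  0  1 -1]
  M: [ 0  1  0  0  1]
  T: [-1  0 -1  0 -3]
Row reduction gives pivot columns ω,m,ΔT; rank = 3
Repeat: ω,m,ΔT; free: f,h
RREF:
  r0: [   1    0    1    0    3]
  r1: [   0    1    0    0    1]
  r2: [   0    0    0    1   -1]
Fix exponent of f at 1, h at 0; solve each RREF row for its pivot's exponent:
  r0: exp(ω) + (1)·1 = 0 ⇒ exp(ω) = -1
  r1: exp(m) + (0)·1 = 0 ⇒ exp(m) = 0
  r2: exp(ΔT) + (0)·1 = 0 ⇒ exp(ΔT) = 0
Π_1 = ω^-1 · f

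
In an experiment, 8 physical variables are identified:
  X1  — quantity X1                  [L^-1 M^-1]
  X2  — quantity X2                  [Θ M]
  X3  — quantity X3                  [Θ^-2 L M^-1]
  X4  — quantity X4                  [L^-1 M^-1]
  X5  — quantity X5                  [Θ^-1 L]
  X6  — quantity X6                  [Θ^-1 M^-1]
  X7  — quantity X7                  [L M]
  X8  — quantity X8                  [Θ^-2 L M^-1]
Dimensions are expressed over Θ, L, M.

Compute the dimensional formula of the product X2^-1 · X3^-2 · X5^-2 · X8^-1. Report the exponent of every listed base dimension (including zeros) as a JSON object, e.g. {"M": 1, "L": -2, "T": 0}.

Dimensional matrix (Θ×L×M by X1×X2×X3×X4×X5×X6×X7×X8):
  Θ: [ 0  1 -2  0 -1 -1  0 -2]
  L: [-1  0  1 -1  1  0  1  1]
  M: [-1  1 -1 -1  0 -1  1 -1]
  [Θ]: (-1)·1+(-2)·-2+(-2)·-1+(-1)·-2 = 7
  [L]: (-1)·0+(-2)·1+(-2)·1+(-1)·1 = -5
  [M]: (-1)·1+(-2)·-1+(-2)·0+(-1)·-1 = 2
⇒ Θ^7 L^-5 M^2

{"Θ": 7, "L": -5, "M": 2}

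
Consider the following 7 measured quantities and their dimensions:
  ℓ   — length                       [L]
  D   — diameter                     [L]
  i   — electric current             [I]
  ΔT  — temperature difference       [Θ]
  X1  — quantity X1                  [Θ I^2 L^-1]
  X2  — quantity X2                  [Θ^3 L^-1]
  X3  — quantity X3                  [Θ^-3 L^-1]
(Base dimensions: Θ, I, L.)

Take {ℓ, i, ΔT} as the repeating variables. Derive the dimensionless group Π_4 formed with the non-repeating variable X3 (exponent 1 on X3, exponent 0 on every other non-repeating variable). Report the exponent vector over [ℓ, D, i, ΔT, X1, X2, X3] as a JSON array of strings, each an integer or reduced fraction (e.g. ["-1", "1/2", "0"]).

Dimensional matrix (Θ×I×L by ℓ×D×i×ΔT×X1×X2×X3):
  Θ: [ 0  0  0  1  1  3 -3]
  I: [ 0  0  1  0  2  0  0]
  L: [ 1  1  0  0 -1 -1 -1]
RREF → pivots at {ℓ,i,ΔT} ⇒ r = 3
Pivot set = {ℓ,i,ΔT}, free = {D,X1,X2,X3}
RREF:
  r0: [   1    1    0    0   -1   -1   -1]
  r1: [   0    0    1    0    2    0    0]
  r2: [   0    0    0    1    1    3   -3]
Fix exponent of X3 at 1, D at 0, X1 at 0, X2 at 0; solve each RREF row for its pivot's exponent:
  r0: exp(ℓ) + (-1)·1 = 0 ⇒ exp(ℓ) = 1
  r1: exp(i) + (0)·1 = 0 ⇒ exp(i) = 0
  r2: exp(ΔT) + (-3)·1 = 0 ⇒ exp(ΔT) = 3
Π_4 = ℓ · ΔT^3 · X3

["1", "0", "0", "3", "0", "0", "1"]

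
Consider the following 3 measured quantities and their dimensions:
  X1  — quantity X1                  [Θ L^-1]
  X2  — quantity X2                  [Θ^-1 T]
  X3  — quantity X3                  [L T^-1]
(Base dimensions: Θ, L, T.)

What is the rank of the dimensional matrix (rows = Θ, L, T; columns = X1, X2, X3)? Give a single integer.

Dimensional matrix (Θ×L×T by X1×X2×X3):
  Θ: [ 1 -1  0]
  L: [-1  0  1]
  T: [ 0  1 -1]
Row reduction gives pivot columns X1,X2; rank = 2

2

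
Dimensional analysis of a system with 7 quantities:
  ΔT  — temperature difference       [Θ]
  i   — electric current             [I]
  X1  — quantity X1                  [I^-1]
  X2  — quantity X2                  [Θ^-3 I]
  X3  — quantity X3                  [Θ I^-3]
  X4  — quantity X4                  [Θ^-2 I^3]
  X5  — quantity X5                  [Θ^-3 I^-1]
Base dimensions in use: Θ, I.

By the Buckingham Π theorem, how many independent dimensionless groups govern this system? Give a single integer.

5

Write exponents as rows Θ,I / cols ΔT,i,X1,X2,X3,X4,X5:
  Θ: [ 1  0  0 -3  1 -2 -3]
  I: [ 0  1 -1  1 -3  3 -1]
Echelon form has 2 nonzero rows (pivots: ΔT,i)
Π count = n − r = 7 − 2 = 5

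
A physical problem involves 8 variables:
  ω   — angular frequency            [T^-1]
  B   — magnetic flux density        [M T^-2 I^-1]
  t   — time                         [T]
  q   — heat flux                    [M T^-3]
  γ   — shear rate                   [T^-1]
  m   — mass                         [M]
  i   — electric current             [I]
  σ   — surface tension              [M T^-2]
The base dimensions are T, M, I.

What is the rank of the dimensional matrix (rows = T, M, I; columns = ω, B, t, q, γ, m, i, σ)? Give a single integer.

3

Exponent matrix [T,M,I] × [ω,B,t,q,γ,m,i,σ]:
  T: [-1 -2  1 -3 -1  0  0 -2]
  M: [ 0  1  0  1  0  1  0  1]
  I: [ 0 -1  0  0  0  0  1  0]
Row reduction gives pivot columns ω,B,q; rank = 3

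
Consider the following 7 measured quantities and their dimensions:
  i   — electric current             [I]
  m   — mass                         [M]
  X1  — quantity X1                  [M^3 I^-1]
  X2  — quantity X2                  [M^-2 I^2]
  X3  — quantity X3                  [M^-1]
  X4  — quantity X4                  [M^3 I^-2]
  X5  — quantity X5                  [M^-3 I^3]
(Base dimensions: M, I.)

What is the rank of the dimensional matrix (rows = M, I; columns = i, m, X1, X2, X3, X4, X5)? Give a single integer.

2

Write exponents as rows M,I / cols i,m,X1,X2,X3,X4,X5:
  M: [ 0  1  3 -2 -1  3 -3]
  I: [ 1  0 -1  2  0 -2  3]
Echelon form has 2 nonzero rows (pivots: i,m)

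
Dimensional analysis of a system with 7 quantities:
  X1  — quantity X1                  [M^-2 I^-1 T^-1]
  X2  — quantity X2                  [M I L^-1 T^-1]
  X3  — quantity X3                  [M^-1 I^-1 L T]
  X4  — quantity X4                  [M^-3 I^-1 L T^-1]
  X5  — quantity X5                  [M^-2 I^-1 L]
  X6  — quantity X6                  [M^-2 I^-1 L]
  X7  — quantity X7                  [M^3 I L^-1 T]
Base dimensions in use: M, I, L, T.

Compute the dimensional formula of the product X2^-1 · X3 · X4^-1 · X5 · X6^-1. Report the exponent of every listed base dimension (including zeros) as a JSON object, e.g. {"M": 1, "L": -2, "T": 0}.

{"M": 1, "I": -1, "L": 1, "T": 3}

Exponent matrix [M,I,L,T] × [X1,X2,X3,X4,X5,X6,X7]:
  M: [-2  1 -1 -3 -2 -2  3]
  I: [-1  1 -1 -1 -1 -1  1]
  L: [ 0 -1  1  1  1  1 -1]
  T: [-1 -1  1 -1  0  0  1]
  [M]: (-1)·1+(1)·-1+(-1)·-3+(1)·-2+(-1)·-2 = 1
  [I]: (-1)·1+(1)·-1+(-1)·-1+(1)·-1+(-1)·-1 = -1
  [L]: (-1)·-1+(1)·1+(-1)·1+(1)·1+(-1)·1 = 1
  [T]: (-1)·-1+(1)·1+(-1)·-1+(1)·0+(-1)·0 = 3
⇒ M I^-1 L T^3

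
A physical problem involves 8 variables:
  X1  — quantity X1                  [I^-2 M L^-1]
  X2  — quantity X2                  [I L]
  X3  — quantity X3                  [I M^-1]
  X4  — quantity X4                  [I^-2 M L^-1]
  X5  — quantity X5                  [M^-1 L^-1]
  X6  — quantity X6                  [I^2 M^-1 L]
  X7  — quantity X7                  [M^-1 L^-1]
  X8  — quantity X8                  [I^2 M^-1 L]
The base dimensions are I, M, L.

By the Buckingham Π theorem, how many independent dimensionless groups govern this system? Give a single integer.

6

Exponent matrix [I,M,L] × [X1,X2,X3,X4,X5,X6,X7,X8]:
  I: [-2  1  1 -2  0  2  0  2]
  M: [ 1  0 -1  1 -1 -1 -1 -1]
  L: [-1  1  0 -1 -1  1 -1  1]
Echelon form has 2 nonzero rows (pivots: X1,X2)
Π count = n − r = 8 − 2 = 6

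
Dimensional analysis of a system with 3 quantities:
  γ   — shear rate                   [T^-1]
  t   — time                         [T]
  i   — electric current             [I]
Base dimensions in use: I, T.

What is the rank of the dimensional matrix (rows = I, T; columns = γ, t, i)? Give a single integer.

Write exponents as rows I,T / cols γ,t,i:
  I: [ 0  0  1]
  T: [-1  1  0]
Echelon form has 2 nonzero rows (pivots: γ,i)

2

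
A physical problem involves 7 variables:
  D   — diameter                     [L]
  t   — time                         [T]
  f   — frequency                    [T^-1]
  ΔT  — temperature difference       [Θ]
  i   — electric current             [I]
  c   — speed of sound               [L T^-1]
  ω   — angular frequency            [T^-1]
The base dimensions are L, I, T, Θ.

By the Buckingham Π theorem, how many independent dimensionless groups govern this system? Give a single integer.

Dimensional matrix (L×I×T×Θ by D×t×f×ΔT×i×c×ω):
  L: [ 1  0  0  0  0  1  0]
  I: [ 0  0  0  0  1  0  0]
  T: [ 0  1 -1  0  0 -1 -1]
  Θ: [ 0  0  0  1  0  0  0]
Row reduction gives pivot columns D,t,ΔT,i; rank = 4
Π count = n − r = 7 − 4 = 3

3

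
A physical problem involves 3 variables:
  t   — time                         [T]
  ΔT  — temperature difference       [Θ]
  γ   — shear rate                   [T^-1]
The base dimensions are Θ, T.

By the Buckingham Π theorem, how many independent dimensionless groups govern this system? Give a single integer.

1

Exponent matrix [Θ,T] × [t,ΔT,γ]:
  Θ: [ 0  1  0]
  T: [ 1  0 -1]
RREF → pivots at {t,ΔT} ⇒ r = 2
n=3, r=2 ⇒ 1 dimensionless group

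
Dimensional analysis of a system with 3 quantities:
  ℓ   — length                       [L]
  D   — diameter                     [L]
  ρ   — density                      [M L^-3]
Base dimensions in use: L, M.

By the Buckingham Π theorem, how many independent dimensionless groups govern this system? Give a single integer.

1

Exponent matrix [L,M] × [ℓ,D,ρ]:
  L: [ 1  1 -3]
  M: [ 0  0  1]
Echelon form has 2 nonzero rows (pivots: ℓ,ρ)
Π count = n − r = 3 − 2 = 1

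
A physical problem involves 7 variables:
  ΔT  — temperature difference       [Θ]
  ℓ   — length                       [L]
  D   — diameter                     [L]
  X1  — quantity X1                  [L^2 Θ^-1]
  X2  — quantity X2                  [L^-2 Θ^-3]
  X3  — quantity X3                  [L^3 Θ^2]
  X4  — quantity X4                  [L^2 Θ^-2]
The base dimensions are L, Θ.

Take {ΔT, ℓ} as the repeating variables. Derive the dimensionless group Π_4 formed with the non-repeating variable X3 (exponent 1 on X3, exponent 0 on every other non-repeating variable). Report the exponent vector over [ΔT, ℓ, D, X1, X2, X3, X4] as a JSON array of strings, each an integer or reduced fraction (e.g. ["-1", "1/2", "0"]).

Write exponents as rows L,Θ / cols ΔT,ℓ,D,X1,X2,X3,X4:
  L: [ 0  1  1  2 -2  3  2]
  Θ: [ 1  0  0 -1 -3  2 -2]
Row reduction gives pivot columns ΔT,ℓ; rank = 2
Repeat: ΔT,ℓ; free: D,X1,X2,X3,X4
RREF:
  r0: [   1    0    0   -1   -3    2   -2]
  r1: [   0    1    1    2   -2    3    2]
Fix exponent of X3 at 1, D at 0, X1 at 0, X2 at 0, X4 at 0; solve each RREF row for its pivot's exponent:
  r0: exp(ΔT) + (2)·1 = 0 ⇒ exp(ΔT) = -2
  r1: exp(ℓ) + (3)·1 = 0 ⇒ exp(ℓ) = -3
Π_4 = ΔT^-2 · ℓ^-3 · X3

["-2", "-3", "0", "0", "0", "1", "0"]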